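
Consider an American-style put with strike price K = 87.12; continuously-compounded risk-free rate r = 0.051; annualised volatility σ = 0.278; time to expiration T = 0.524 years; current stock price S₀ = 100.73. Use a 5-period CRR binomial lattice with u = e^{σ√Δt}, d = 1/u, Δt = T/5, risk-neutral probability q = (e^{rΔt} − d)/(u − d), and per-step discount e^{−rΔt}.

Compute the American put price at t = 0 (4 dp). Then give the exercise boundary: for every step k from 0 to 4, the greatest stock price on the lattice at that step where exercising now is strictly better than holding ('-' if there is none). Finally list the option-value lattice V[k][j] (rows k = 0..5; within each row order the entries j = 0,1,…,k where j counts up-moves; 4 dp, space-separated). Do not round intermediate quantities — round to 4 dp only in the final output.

Δt=0.10480, u=1.09417, d=0.91393, q=0.50725, disc=e^(-rΔt)=0.99467
k=5 terminal: V=max(K-S,0) → 22.8906 10.2240 0.0000 0.0000 0.0000 0.0000
k=4: j=0 S=70.2779 intr=16.8421 cont=16.3777 V=16.8421[EX]; j=1 S=84.1374 intr=2.9826 cont=5.0110 V=5.0110[hold]; j=2 S=100.7300 intr=0.0000 cont=0.0000 V=0.0000[hold]; j=3 S=120.5949 intr=0.0000 cont=0.0000 V=0.0000[hold]; j=4 S=144.3772 intr=0.0000 cont=0.0000 V=0.0000[hold]  S*(4)=70.2779
k=3: j=0 S=76.8960 intr=10.2240 cont=10.7830 V=10.7830[hold]; j=1 S=92.0606 intr=0.0000 cont=2.4560 V=2.4560[hold]; j=2 S=110.2158 intr=0.0000 cont=0.0000 V=0.0000[hold]; j=3 S=131.9513 intr=0.0000 cont=0.0000 V=0.0000[hold]  S*(3)=-
k=2: j=0 S=84.1374 intr=2.9826 cont=6.5242 V=6.5242[hold]; j=1 S=100.7300 intr=0.0000 cont=1.2037 V=1.2037[hold]; j=2 S=120.5949 intr=0.0000 cont=0.0000 V=0.0000[hold]  S*(2)=-
k=1: j=0 S=92.0606 intr=0.0000 cont=3.8050 V=3.8050[hold]; j=1 S=110.2158 intr=0.0000 cont=0.5900 V=0.5900[hold]  S*(1)=-
k=0: j=0 S=100.7300 intr=0.0000 cont=2.1626 V=2.1626[hold]  S*(0)=-

price = 2.1626
boundary = - - - - 70.2779
tree:
2.1626
3.8050 0.5900
6.5242 1.2037 0.0000
10.7830 2.4560 0.0000 0.0000
16.8421 5.0110 0.0000 0.0000 0.0000
22.8906 10.2240 0.0000 0.0000 0.0000 0.0000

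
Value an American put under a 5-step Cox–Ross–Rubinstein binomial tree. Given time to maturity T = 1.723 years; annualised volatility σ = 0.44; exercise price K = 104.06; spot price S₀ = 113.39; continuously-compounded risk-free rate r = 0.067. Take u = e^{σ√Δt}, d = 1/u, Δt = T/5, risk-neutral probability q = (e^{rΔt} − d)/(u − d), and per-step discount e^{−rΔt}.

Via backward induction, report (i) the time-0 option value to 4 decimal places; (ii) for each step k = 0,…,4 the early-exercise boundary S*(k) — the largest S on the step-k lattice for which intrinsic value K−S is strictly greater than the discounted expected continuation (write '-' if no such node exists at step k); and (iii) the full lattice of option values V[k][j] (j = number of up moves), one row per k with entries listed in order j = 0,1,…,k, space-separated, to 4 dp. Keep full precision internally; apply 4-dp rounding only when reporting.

Δt=0.34460, u=1.29472, d=0.77237, q=0.48050, disc=e^(-rΔt)=0.97718
k=5 terminal: V=max(K-S,0) → 72.8925 51.8143 16.4810 0.0000 0.0000 0.0000
k=4: j=0 S=40.3530 intr=63.7070 cont=61.3319 V=63.7070[EX]; j=1 S=67.6434 intr=36.4166 cont=34.0416 V=36.4166[EX]; j=2 S=113.3900 intr=0.0000 cont=8.3665 V=8.3665[hold]; j=3 S=190.0746 intr=0.0000 cont=0.0000 V=0.0000[hold]; j=4 S=318.6202 intr=0.0000 cont=0.0000 V=0.0000[hold]  S*(4)=67.6434
k=3: j=0 S=52.2457 intr=51.8143 cont=49.4392 V=51.8143[EX]; j=1 S=87.5790 intr=16.4810 cont=22.4150 V=22.4150[hold]; j=2 S=146.8079 intr=0.0000 cont=4.2472 V=4.2472[hold]; j=3 S=246.0926 intr=0.0000 cont=0.0000 V=0.0000[hold]  S*(3)=52.2457
k=2: j=0 S=67.6434 intr=36.4166 cont=36.8278 V=36.8278[hold]; j=1 S=113.3900 intr=0.0000 cont=13.3730 V=13.3730[hold]; j=2 S=190.0746 intr=0.0000 cont=2.1561 V=2.1561[hold]  S*(2)=-
k=1: j=0 S=87.5790 intr=16.4810 cont=24.9745 V=24.9745[hold]; j=1 S=146.8079 intr=0.0000 cont=7.8011 V=7.8011[hold]  S*(1)=-
k=0: j=0 S=113.3900 intr=0.0000 cont=16.3410 V=16.3410[hold]  S*(0)=-

price = 16.3410
boundary = - - - 52.2457 67.6434
tree:
16.3410
24.9745 7.8011
36.8278 13.3730 2.1561
51.8143 22.4150 4.2472 0.0000
63.7070 36.4166 8.3665 0.0000 0.0000
72.8925 51.8143 16.4810 0.0000 0.0000 0.0000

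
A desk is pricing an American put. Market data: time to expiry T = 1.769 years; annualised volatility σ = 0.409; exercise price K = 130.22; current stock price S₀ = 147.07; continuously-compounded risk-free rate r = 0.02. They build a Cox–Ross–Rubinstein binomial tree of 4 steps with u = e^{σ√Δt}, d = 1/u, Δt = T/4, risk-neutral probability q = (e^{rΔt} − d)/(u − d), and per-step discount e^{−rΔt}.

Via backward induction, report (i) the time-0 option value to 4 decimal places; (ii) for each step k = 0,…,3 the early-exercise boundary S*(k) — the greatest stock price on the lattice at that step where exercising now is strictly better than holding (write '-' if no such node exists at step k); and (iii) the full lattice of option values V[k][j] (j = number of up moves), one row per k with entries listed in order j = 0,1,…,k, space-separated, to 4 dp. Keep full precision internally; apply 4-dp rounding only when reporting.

Δt=0.44225, u=1.31258, d=0.76186, q=0.44855, disc=e^(-rΔt)=0.99119
k=4 terminal: V=max(K-S,0) → 80.6722 44.8561 0.0000 0.0000 0.0000
k=3: j=0 S=65.0353 intr=65.1847 cont=64.0380 V=65.1847[EX]; j=1 S=112.0467 intr=18.1733 cont=24.5181 V=24.5181[hold]; j=2 S=193.0408 intr=0.0000 cont=0.0000 V=0.0000[hold]; j=3 S=332.5821 intr=0.0000 cont=0.0000 V=0.0000[hold]  S*(3)=65.0353
k=2: j=0 S=85.3639 intr=44.8561 cont=46.5303 V=46.5303[hold]; j=1 S=147.0700 intr=0.0000 cont=13.4014 V=13.4014[hold]; j=2 S=253.3809 intr=0.0000 cont=0.0000 V=0.0000[hold]  S*(2)=-
k=1: j=0 S=112.0467 intr=18.1733 cont=31.3914 V=31.3914[hold]; j=1 S=193.0408 intr=0.0000 cont=7.3251 V=7.3251[hold]  S*(1)=-
k=0: j=0 S=147.0700 intr=0.0000 cont=20.4151 V=20.4151[hold]  S*(0)=-

price = 20.4151
boundary = - - - 65.0353
tree:
20.4151
31.3914 7.3251
46.5303 13.4014 0.0000
65.1847 24.5181 0.0000 0.0000
80.6722 44.8561 0.0000 0.0000 0.0000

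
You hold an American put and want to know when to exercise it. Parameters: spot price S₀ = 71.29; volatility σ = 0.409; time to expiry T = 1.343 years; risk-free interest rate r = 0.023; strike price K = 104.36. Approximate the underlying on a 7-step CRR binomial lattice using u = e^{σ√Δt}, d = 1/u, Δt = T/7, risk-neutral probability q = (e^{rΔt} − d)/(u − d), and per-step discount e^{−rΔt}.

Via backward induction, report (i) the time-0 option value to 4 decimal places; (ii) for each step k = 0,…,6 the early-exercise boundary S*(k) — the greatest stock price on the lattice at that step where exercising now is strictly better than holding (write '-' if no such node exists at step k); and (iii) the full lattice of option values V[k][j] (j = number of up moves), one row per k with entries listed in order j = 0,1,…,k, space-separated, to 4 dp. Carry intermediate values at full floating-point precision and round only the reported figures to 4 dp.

Δt=0.19186, u=1.19620, d=0.83598, q=0.46761, disc=e^(-rΔt)=0.99560
k=7 terminal: V=max(K-S,0) → 84.0174 75.2519 62.7096 44.7628 19.0830 0.0000 0.0000 0.0000
k=6: j=0 S=24.3338 intr=80.0262 cont=79.5667 V=80.0262[EX]; j=1 S=34.8190 intr=69.5410 cont=69.0815 V=69.5410[EX]; j=2 S=49.8222 intr=54.5378 cont=54.0783 V=54.5378[EX]; j=3 S=71.2900 intr=33.0700 cont=32.6105 V=33.0700[EX]; j=4 S=102.0081 intr=2.3519 cont=10.1149 V=10.1149[hold]; j=5 S=145.9623 intr=0.0000 cont=0.0000 V=0.0000[hold]; j=6 S=208.8560 intr=0.0000 cont=0.0000 V=0.0000[hold]  S*(6)=71.2900
k=5: j=0 S=29.1081 intr=75.2519 cont=74.7924 V=75.2519[EX]; j=1 S=41.6504 intr=62.7096 cont=62.2501 V=62.7096[EX]; j=2 S=59.5972 intr=44.7628 cont=44.3033 V=44.7628[EX]; j=3 S=85.2770 intr=19.0830 cont=22.2376 V=22.2376[hold]; j=4 S=122.0219 intr=0.0000 cont=5.3614 V=5.3614[hold]; j=5 S=174.5998 intr=0.0000 cont=0.0000 V=0.0000[hold]  S*(5)=59.5972
k=4: j=0 S=34.8190 intr=69.5410 cont=69.0815 V=69.5410[EX]; j=1 S=49.8222 intr=54.5378 cont=54.0783 V=54.5378[EX]; j=2 S=71.2900 intr=33.0700 cont=34.0791 V=34.0791[hold]; j=3 S=102.0081 intr=2.3519 cont=14.2830 V=14.2830[hold]; j=4 S=145.9623 intr=0.0000 cont=2.8418 V=2.8418[hold]  S*(4)=49.8222
k=3: j=0 S=41.6504 intr=62.7096 cont=62.2501 V=62.7096[EX]; j=1 S=59.5972 intr=44.7628 cont=44.7731 V=44.7731[hold]; j=2 S=85.2770 intr=19.0830 cont=24.7130 V=24.7130[hold]; j=3 S=122.0219 intr=0.0000 cont=8.8936 V=8.8936[hold]  S*(3)=41.6504
k=2: j=0 S=49.8222 intr=54.5378 cont=54.0831 V=54.5378[EX]; j=1 S=71.2900 intr=33.0700 cont=35.2370 V=35.2370[hold]; j=2 S=102.0081 intr=2.3519 cont=17.2394 V=17.2394[hold]  S*(2)=49.8222
k=1: j=0 S=59.5972 intr=44.7628 cont=45.3122 V=45.3122[hold]; j=1 S=85.2770 intr=19.0830 cont=26.7031 V=26.7031[hold]  S*(1)=-
k=0: j=0 S=71.2900 intr=33.0700 cont=36.4492 V=36.4492[hold]  S*(0)=-

price = 36.4492
boundary = - - 49.8222 41.6504 49.8222 59.5972 71.2900
tree:
36.4492
45.3122 26.7031
54.5378 35.2370 17.2394
62.7096 44.7731 24.7130 8.8936
69.5410 54.5378 34.0791 14.2830 2.8418
75.2519 62.7096 44.7628 22.2376 5.3614 0.0000
80.0262 69.5410 54.5378 33.0700 10.1149 0.0000 0.0000
84.0174 75.2519 62.7096 44.7628 19.0830 0.0000 0.0000 0.0000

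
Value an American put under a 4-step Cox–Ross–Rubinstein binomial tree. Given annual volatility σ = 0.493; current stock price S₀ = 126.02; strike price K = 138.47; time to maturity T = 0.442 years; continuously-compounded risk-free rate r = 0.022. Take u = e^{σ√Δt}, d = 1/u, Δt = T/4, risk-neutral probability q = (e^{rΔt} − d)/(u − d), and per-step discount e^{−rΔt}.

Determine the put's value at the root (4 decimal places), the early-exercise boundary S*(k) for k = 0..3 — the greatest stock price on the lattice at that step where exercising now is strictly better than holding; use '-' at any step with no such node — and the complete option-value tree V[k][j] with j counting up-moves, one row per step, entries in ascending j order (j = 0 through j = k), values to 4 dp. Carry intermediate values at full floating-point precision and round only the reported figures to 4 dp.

params: Δt=0.11050 u=1.17807 d=0.84884 q=0.46651 e^(-rΔt)=0.99757
t_4 payoffs: 73.0441 47.6682 12.4500 0.0000 0.0000
t_3: node(3,0) S=77.0765 payoff=61.3935 vs cont=61.0573 → 61.3935 [stop]  node(3,1) S=106.9712 payoff=31.4988 vs cont=31.1626 → 31.4988 [stop]  node(3,2) S=148.4609 payoff=0.0000 vs cont=6.6258 → 6.6258 [wait]  node(3,3) S=206.0426 payoff=0.0000 vs cont=0.0000 → 0.0000 [wait]  ⇒ S*(3)=106.9712
t_2: node(2,0) S=90.8018 payoff=47.6682 vs cont=47.3320 → 47.6682 [stop]  node(2,1) S=126.0200 payoff=12.4500 vs cont=19.8469 → 19.8469 [wait]  node(2,2) S=174.8979 payoff=0.0000 vs cont=3.5262 → 3.5262 [wait]  ⇒ S*(2)=90.8018
t_1: node(1,0) S=106.9712 payoff=31.4988 vs cont=34.6049 → 34.6049 [wait]  node(1,1) S=148.4609 payoff=0.0000 vs cont=12.2033 → 12.2033 [wait]  ⇒ S*(1)=-
t_0: node(0,0) S=126.0200 payoff=12.4500 vs cont=24.0956 → 24.0956 [wait]  ⇒ S*(0)=-

price = 24.0956
boundary = - - 90.8018 106.9712
tree:
24.0956
34.6049 12.2033
47.6682 19.8469 3.5262
61.3935 31.4988 6.6258 0.0000
73.0441 47.6682 12.4500 0.0000 0.0000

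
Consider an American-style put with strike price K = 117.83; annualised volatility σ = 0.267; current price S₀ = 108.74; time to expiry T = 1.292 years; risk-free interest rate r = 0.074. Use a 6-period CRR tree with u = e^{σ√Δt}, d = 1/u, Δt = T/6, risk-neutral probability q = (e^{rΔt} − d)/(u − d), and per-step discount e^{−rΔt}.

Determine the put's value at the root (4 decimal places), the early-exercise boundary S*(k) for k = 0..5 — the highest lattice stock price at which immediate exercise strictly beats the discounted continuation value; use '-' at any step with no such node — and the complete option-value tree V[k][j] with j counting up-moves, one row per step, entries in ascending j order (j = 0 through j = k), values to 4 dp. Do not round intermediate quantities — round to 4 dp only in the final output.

Δt=0.21533  u=1.13190  d=0.88347  q=0.53372  discount=0.98419
step 6 (expiry): payoffs max(K−S,0) = 66.1243 51.5847 32.9565 9.0900 0.0000 0.0000 0.0000
step 5: (k=5,j=0): S=58.5257, (K−S)⁺=59.3043, hold=57.4416 ⇒ V=59.3043 exercise | (k=5,j=1): S=74.9832, (K−S)⁺=42.8468, hold=40.9841 ⇒ V=42.8468 exercise | (k=5,j=2): S=96.0685, (K−S)⁺=21.7615, hold=19.8988 ⇒ V=21.7615 exercise | (k=5,j=3): S=123.0829, (K−S)⁺=0.0000, hold=4.1715 ⇒ V=4.1715 continue | (k=5,j=4): S=157.6939, (K−S)⁺=0.0000, hold=0.0000 ⇒ V=0.0000 continue | (k=5,j=5): S=202.0375, (K−S)⁺=0.0000, hold=0.0000 ⇒ V=0.0000 continue  boundary S*=96.0685
step 4: (k=4,j=0): S=66.2453, (K−S)⁺=51.5847, hold=49.7220 ⇒ V=51.5847 exercise | (k=4,j=1): S=84.8735, (K−S)⁺=32.9565, hold=31.0938 ⇒ V=32.9565 exercise | (k=4,j=2): S=108.7400, (K−S)⁺=9.0900, hold=12.1778 ⇒ V=12.1778 continue | (k=4,j=3): S=139.3177, (K−S)⁺=0.0000, hold=1.9143 ⇒ V=1.9143 continue | (k=4,j=4): S=178.4939, (K−S)⁺=0.0000, hold=0.0000 ⇒ V=0.0000 continue  boundary S*=84.8735
step 3: (k=3,j=0): S=74.9832, (K−S)⁺=42.8468, hold=40.9841 ⇒ V=42.8468 exercise | (k=3,j=1): S=96.0685, (K−S)⁺=21.7615, hold=21.5208 ⇒ V=21.7615 exercise | (k=3,j=2): S=123.0829, (K−S)⁺=0.0000, hold=6.5941 ⇒ V=6.5941 continue | (k=3,j=3): S=157.6939, (K−S)⁺=0.0000, hold=0.8785 ⇒ V=0.8785 continue  boundary S*=96.0685
step 2: (k=2,j=0): S=84.8735, (K−S)⁺=32.9565, hold=31.0938 ⇒ V=32.9565 exercise | (k=2,j=1): S=108.7400, (K−S)⁺=9.0900, hold=13.4503 ⇒ V=13.4503 continue | (k=2,j=2): S=139.3177, (K−S)⁺=0.0000, hold=3.4875 ⇒ V=3.4875 continue  boundary S*=84.8735
step 1: (k=1,j=0): S=96.0685, (K−S)⁺=21.7615, hold=22.1892 ⇒ V=22.1892 continue | (k=1,j=1): S=123.0829, (K−S)⁺=0.0000, hold=8.0044 ⇒ V=8.0044 continue  boundary S*=-
step 0: (k=0,j=0): S=108.7400, (K−S)⁺=9.0900, hold=14.3874 ⇒ V=14.3874 continue  boundary S*=-

price = 14.3874
boundary = - - 84.8735 96.0685 84.8735 96.0685
tree:
14.3874
22.1892 8.0044
32.9565 13.4503 3.4875
42.8468 21.7615 6.5941 0.8785
51.5847 32.9565 12.1778 1.9143 0.0000
59.3043 42.8468 21.7615 4.1715 0.0000 0.0000
66.1243 51.5847 32.9565 9.0900 0.0000 0.0000 0.0000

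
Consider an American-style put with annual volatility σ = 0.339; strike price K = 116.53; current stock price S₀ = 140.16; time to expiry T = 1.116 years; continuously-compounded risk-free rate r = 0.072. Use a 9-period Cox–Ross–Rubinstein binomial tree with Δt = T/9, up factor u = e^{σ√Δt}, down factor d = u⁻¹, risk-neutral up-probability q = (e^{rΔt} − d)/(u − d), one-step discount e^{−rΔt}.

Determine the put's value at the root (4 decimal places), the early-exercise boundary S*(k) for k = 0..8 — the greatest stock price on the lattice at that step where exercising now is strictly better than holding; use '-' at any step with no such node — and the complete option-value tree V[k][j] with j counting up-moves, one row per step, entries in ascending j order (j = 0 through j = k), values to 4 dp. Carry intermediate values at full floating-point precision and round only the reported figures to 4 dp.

Δt=0.12400, u=1.12679, d=0.88748, q=0.50767, disc=e^(-rΔt)=0.99111
k=9 terminal: V=max(K-S,0) → 68.6635 55.7558 39.3675 18.5599 0.0000 0.0000 0.0000 0.0000 0.0000 0.0000
k=8: j=0 S=53.9356 intr=62.5944 cont=61.5586 V=62.5944[EX]; j=1 S=68.4798 intr=48.0502 cont=47.0144 V=48.0502[EX]; j=2 S=86.9460 intr=29.5840 cont=28.5482 V=29.5840[EX]; j=3 S=110.3918 intr=6.1382 cont=9.0565 V=9.0565[hold]; j=4 S=140.1600 intr=0.0000 cont=0.0000 V=0.0000[hold]; j=5 S=177.9554 intr=0.0000 cont=0.0000 V=0.0000[hold]; j=6 S=225.9427 intr=0.0000 cont=0.0000 V=0.0000[hold]; j=7 S=286.8702 intr=0.0000 cont=0.0000 V=0.0000[hold]; j=8 S=364.2274 intr=0.0000 cont=0.0000 V=0.0000[hold]  S*(8)=86.9460
k=7: j=0 S=60.7742 intr=55.7558 cont=54.7201 V=55.7558[EX]; j=1 S=77.1625 intr=39.3675 cont=38.3318 V=39.3675[EX]; j=2 S=97.9701 intr=18.5599 cont=18.9925 V=18.9925[hold]; j=3 S=124.3886 intr=0.0000 cont=4.4192 V=4.4192[hold]; j=4 S=157.9311 intr=0.0000 cont=0.0000 V=0.0000[hold]; j=5 S=200.5187 intr=0.0000 cont=0.0000 V=0.0000[hold]; j=6 S=254.5903 intr=0.0000 cont=0.0000 V=0.0000[hold]; j=7 S=323.2429 intr=0.0000 cont=0.0000 V=0.0000[hold]  S*(7)=77.1625
k=6: j=0 S=68.4798 intr=48.0502 cont=47.0144 V=48.0502[EX]; j=1 S=86.9460 intr=29.5840 cont=28.7659 V=29.5840[EX]; j=2 S=110.3918 intr=6.1382 cont=11.4911 V=11.4911[hold]; j=3 S=140.1600 intr=0.0000 cont=2.1564 V=2.1564[hold]; j=4 S=177.9554 intr=0.0000 cont=0.0000 V=0.0000[hold]; j=5 S=225.9427 intr=0.0000 cont=0.0000 V=0.0000[hold]; j=6 S=286.8702 intr=0.0000 cont=0.0000 V=0.0000[hold]  S*(6)=86.9460
k=5: j=0 S=77.1625 intr=39.3675 cont=38.3318 V=39.3675[EX]; j=1 S=97.9701 intr=18.5599 cont=20.2175 V=20.2175[hold]; j=2 S=124.3886 intr=0.0000 cont=6.6922 V=6.6922[hold]; j=3 S=157.9311 intr=0.0000 cont=1.0522 V=1.0522[hold]; j=4 S=200.5187 intr=0.0000 cont=0.0000 V=0.0000[hold]; j=5 S=254.5903 intr=0.0000 cont=0.0000 V=0.0000[hold]  S*(5)=77.1625
k=4: j=0 S=86.9460 intr=29.5840 cont=29.3822 V=29.5840[EX]; j=1 S=110.3918 intr=6.1382 cont=13.2325 V=13.2325[hold]; j=2 S=140.1600 intr=0.0000 cont=3.7949 V=3.7949[hold]; j=3 S=177.9554 intr=0.0000 cont=0.5134 V=0.5134[hold]; j=4 S=225.9427 intr=0.0000 cont=0.0000 V=0.0000[hold]  S*(4)=86.9460
k=3: j=0 S=97.9701 intr=18.5599 cont=21.0937 V=21.0937[hold]; j=1 S=124.3886 intr=0.0000 cont=8.3664 V=8.3664[hold]; j=2 S=157.9311 intr=0.0000 cont=2.1101 V=2.1101[hold]; j=3 S=200.5187 intr=0.0000 cont=0.2505 V=0.2505[hold]  S*(3)=-
k=2: j=0 S=110.3918 intr=6.1382 cont=14.5024 V=14.5024[hold]; j=1 S=140.1600 intr=0.0000 cont=5.1441 V=5.1441[hold]; j=2 S=177.9554 intr=0.0000 cont=1.1557 V=1.1557[hold]  S*(2)=-
k=1: j=0 S=124.3886 intr=0.0000 cont=9.6649 V=9.6649[hold]; j=1 S=157.9311 intr=0.0000 cont=3.0916 V=3.0916[hold]  S*(1)=-
k=0: j=0 S=140.1600 intr=0.0000 cont=6.2716 V=6.2716[hold]  S*(0)=-

price = 6.2716
boundary = - - - - 86.9460 77.1625 86.9460 77.1625 86.9460
tree:
6.2716
9.6649 3.0916
14.5024 5.1441 1.1557
21.0937 8.3664 2.1101 0.2505
29.5840 13.2325 3.7949 0.5134 0.0000
39.3675 20.2175 6.6922 1.0522 0.0000 0.0000
48.0502 29.5840 11.4911 2.1564 0.0000 0.0000 0.0000
55.7558 39.3675 18.9925 4.4192 0.0000 0.0000 0.0000 0.0000
62.5944 48.0502 29.5840 9.0565 0.0000 0.0000 0.0000 0.0000 0.0000
68.6635 55.7558 39.3675 18.5599 0.0000 0.0000 0.0000 0.0000 0.0000 0.0000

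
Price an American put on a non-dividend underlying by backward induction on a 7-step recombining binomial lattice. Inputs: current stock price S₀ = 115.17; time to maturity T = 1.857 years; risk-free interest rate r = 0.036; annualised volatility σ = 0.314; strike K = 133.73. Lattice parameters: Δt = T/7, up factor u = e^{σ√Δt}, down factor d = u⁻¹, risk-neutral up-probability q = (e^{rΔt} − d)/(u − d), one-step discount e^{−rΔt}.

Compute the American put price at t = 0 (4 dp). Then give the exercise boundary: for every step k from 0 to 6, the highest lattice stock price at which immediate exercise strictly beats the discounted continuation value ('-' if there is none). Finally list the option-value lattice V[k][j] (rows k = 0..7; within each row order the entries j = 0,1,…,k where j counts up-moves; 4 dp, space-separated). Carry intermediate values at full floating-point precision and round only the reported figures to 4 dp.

Δt=0.26529, u=1.17554, d=0.85067, q=0.48919, disc=e^(-rΔt)=0.99050
k=7 terminal: V=max(K-S,0) → 96.6043 82.4261 62.8333 35.7581 0.0000 0.0000 0.0000 0.0000
k=6: j=0 S=43.6428 intr=90.0872 cont=88.8161 V=90.0872[EX]; j=1 S=60.3098 intr=73.4202 cont=72.1491 V=73.4202[EX]; j=2 S=83.3420 intr=50.3880 cont=49.1169 V=50.3880[EX]; j=3 S=115.1700 intr=18.5600 cont=18.0918 V=18.5600[EX]; j=4 S=159.1530 intr=0.0000 cont=0.0000 V=0.0000[hold]; j=5 S=219.9331 intr=0.0000 cont=0.0000 V=0.0000[hold]; j=6 S=303.9248 intr=0.0000 cont=0.0000 V=0.0000[hold]  S*(6)=115.1700
k=5: j=0 S=51.3039 intr=82.4261 cont=81.1550 V=82.4261[EX]; j=1 S=70.8967 intr=62.8333 cont=61.5622 V=62.8333[EX]; j=2 S=97.9719 intr=35.7581 cont=34.4870 V=35.7581[EX]; j=3 S=135.3871 intr=0.0000 cont=9.3904 V=9.3904[hold]; j=4 S=187.0909 intr=0.0000 cont=0.0000 V=0.0000[hold]; j=5 S=258.5404 intr=0.0000 cont=0.0000 V=0.0000[hold]  S*(5)=97.9719
k=4: j=0 S=60.3098 intr=73.4202 cont=72.1491 V=73.4202[EX]; j=1 S=83.3420 intr=50.3880 cont=49.1169 V=50.3880[EX]; j=2 S=115.1700 intr=18.5600 cont=22.6419 V=22.6419[hold]; j=3 S=159.1530 intr=0.0000 cont=4.7511 V=4.7511[hold]; j=4 S=219.9331 intr=0.0000 cont=0.0000 V=0.0000[hold]  S*(4)=83.3420
k=3: j=0 S=70.8967 intr=62.8333 cont=61.5622 V=62.8333[EX]; j=1 S=97.9719 intr=35.7581 cont=36.4649 V=36.4649[hold]; j=2 S=135.3871 intr=0.0000 cont=13.7578 V=13.7578[hold]; j=3 S=187.0909 intr=0.0000 cont=2.4038 V=2.4038[hold]  S*(3)=70.8967
k=2: j=0 S=83.3420 intr=50.3880 cont=49.4594 V=50.3880[EX]; j=1 S=115.1700 intr=18.5600 cont=25.1157 V=25.1157[hold]; j=2 S=159.1530 intr=0.0000 cont=8.1255 V=8.1255[hold]  S*(2)=83.3420
k=1: j=0 S=97.9719 intr=35.7581 cont=37.6635 V=37.6635[hold]; j=1 S=135.3871 intr=0.0000 cont=16.6445 V=16.6445[hold]  S*(1)=-
k=0: j=0 S=115.1700 intr=18.5600 cont=27.1209 V=27.1209[hold]  S*(0)=-

price = 27.1209
boundary = - - 83.3420 70.8967 83.3420 97.9719 115.1700
tree:
27.1209
37.6635 16.6445
50.3880 25.1157 8.1255
62.8333 36.4649 13.7578 2.4038
73.4202 50.3880 22.6419 4.7511 0.0000
82.4261 62.8333 35.7581 9.3904 0.0000 0.0000
90.0872 73.4202 50.3880 18.5600 0.0000 0.0000 0.0000
96.6043 82.4261 62.8333 35.7581 0.0000 0.0000 0.0000 0.0000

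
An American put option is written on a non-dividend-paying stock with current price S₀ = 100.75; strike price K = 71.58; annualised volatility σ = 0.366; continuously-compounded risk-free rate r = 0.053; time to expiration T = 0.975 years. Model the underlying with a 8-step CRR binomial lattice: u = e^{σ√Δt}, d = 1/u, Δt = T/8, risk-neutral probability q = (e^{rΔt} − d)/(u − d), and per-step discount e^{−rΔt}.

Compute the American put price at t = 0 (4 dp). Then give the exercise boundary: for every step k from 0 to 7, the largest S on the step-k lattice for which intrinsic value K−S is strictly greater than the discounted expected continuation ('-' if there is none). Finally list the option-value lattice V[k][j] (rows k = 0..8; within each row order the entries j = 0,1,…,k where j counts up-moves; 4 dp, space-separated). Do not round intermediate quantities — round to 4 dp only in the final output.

Δt=0.12187  u=1.13629  d=0.88005  q=0.49339  discount=0.99356
step 8 (expiry): payoffs max(K−S,0) = 35.3293 24.7743 11.1461 0.0000 0.0000 0.0000 0.0000 0.0000 0.0000
step 7: (k=7,j=0): S=41.1915, (K−S)⁺=30.3885, hold=29.9276 ⇒ V=30.3885 exercise | (k=7,j=1): S=53.1851, (K−S)⁺=18.3949, hold=17.9340 ⇒ V=18.3949 exercise | (k=7,j=2): S=68.6708, (K−S)⁺=2.9092, hold=5.6103 ⇒ V=5.6103 continue | (k=7,j=3): S=88.6654, (K−S)⁺=0.0000, hold=0.0000 ⇒ V=0.0000 continue | (k=7,j=4): S=114.4817, (K−S)⁺=0.0000, hold=0.0000 ⇒ V=0.0000 continue | (k=7,j=5): S=147.8149, (K−S)⁺=0.0000, hold=0.0000 ⇒ V=0.0000 continue | (k=7,j=6): S=190.8535, (K−S)⁺=0.0000, hold=0.0000 ⇒ V=0.0000 continue | (k=7,j=7): S=246.4235, (K−S)⁺=0.0000, hold=0.0000 ⇒ V=0.0000 continue  boundary S*=53.1851
step 6: (k=6,j=0): S=46.8057, (K−S)⁺=24.7743, hold=24.3134 ⇒ V=24.7743 exercise | (k=6,j=1): S=60.4339, (K−S)⁺=11.1461, hold=12.0093 ⇒ V=12.0093 continue | (k=6,j=2): S=78.0303, (K−S)⁺=0.0000, hold=2.8240 ⇒ V=2.8240 continue | (k=6,j=3): S=100.7500, (K−S)⁺=0.0000, hold=0.0000 ⇒ V=0.0000 continue | (k=6,j=4): S=130.0850, (K−S)⁺=0.0000, hold=0.0000 ⇒ V=0.0000 continue | (k=6,j=5): S=167.9613, (K−S)⁺=0.0000, hold=0.0000 ⇒ V=0.0000 continue | (k=6,j=6): S=216.8659, (K−S)⁺=0.0000, hold=0.0000 ⇒ V=0.0000 continue  boundary S*=46.8057
step 5: (k=5,j=0): S=53.1851, (K−S)⁺=18.3949, hold=18.3572 ⇒ V=18.3949 exercise | (k=5,j=1): S=68.6708, (K−S)⁺=2.9092, hold=7.4292 ⇒ V=7.4292 continue | (k=5,j=2): S=88.6654, (K−S)⁺=0.0000, hold=1.4214 ⇒ V=1.4214 continue | (k=5,j=3): S=114.4817, (K−S)⁺=0.0000, hold=0.0000 ⇒ V=0.0000 continue | (k=5,j=4): S=147.8149, (K−S)⁺=0.0000, hold=0.0000 ⇒ V=0.0000 continue | (k=5,j=5): S=190.8535, (K−S)⁺=0.0000, hold=0.0000 ⇒ V=0.0000 continue  boundary S*=53.1851
step 4: (k=4,j=0): S=60.4339, (K−S)⁺=11.1461, hold=12.9009 ⇒ V=12.9009 continue | (k=4,j=1): S=78.0303, (K−S)⁺=0.0000, hold=4.4363 ⇒ V=4.4363 continue | (k=4,j=2): S=100.7500, (K−S)⁺=0.0000, hold=0.7155 ⇒ V=0.7155 continue | (k=4,j=3): S=130.0850, (K−S)⁺=0.0000, hold=0.0000 ⇒ V=0.0000 continue | (k=4,j=4): S=167.9613, (K−S)⁺=0.0000, hold=0.0000 ⇒ V=0.0000 continue  boundary S*=-
step 3: (k=3,j=0): S=68.6708, (K−S)⁺=2.9092, hold=8.6684 ⇒ V=8.6684 continue | (k=3,j=1): S=88.6654, (K−S)⁺=0.0000, hold=2.5837 ⇒ V=2.5837 continue | (k=3,j=2): S=114.4817, (K−S)⁺=0.0000, hold=0.3601 ⇒ V=0.3601 continue | (k=3,j=3): S=147.8149, (K−S)⁺=0.0000, hold=0.0000 ⇒ V=0.0000 continue  boundary S*=-
step 2: (k=2,j=0): S=78.0303, (K−S)⁺=0.0000, hold=5.6298 ⇒ V=5.6298 continue | (k=2,j=1): S=100.7500, (K−S)⁺=0.0000, hold=1.4771 ⇒ V=1.4771 continue | (k=2,j=2): S=130.0850, (K−S)⁺=0.0000, hold=0.1813 ⇒ V=0.1813 continue  boundary S*=-
step 1: (k=1,j=0): S=88.6654, (K−S)⁺=0.0000, hold=3.5578 ⇒ V=3.5578 continue | (k=1,j=1): S=114.4817, (K−S)⁺=0.0000, hold=0.8323 ⇒ V=0.8323 continue  boundary S*=-
step 0: (k=0,j=0): S=100.7500, (K−S)⁺=0.0000, hold=2.1988 ⇒ V=2.1988 continue  boundary S*=-

price = 2.1988
boundary = - - - - - 53.1851 46.8057 53.1851
tree:
2.1988
3.5578 0.8323
5.6298 1.4771 0.1813
8.6684 2.5837 0.3601 0.0000
12.9009 4.4363 0.7155 0.0000 0.0000
18.3949 7.4292 1.4214 0.0000 0.0000 0.0000
24.7743 12.0093 2.8240 0.0000 0.0000 0.0000 0.0000
30.3885 18.3949 5.6103 0.0000 0.0000 0.0000 0.0000 0.0000
35.3293 24.7743 11.1461 0.0000 0.0000 0.0000 0.0000 0.0000 0.0000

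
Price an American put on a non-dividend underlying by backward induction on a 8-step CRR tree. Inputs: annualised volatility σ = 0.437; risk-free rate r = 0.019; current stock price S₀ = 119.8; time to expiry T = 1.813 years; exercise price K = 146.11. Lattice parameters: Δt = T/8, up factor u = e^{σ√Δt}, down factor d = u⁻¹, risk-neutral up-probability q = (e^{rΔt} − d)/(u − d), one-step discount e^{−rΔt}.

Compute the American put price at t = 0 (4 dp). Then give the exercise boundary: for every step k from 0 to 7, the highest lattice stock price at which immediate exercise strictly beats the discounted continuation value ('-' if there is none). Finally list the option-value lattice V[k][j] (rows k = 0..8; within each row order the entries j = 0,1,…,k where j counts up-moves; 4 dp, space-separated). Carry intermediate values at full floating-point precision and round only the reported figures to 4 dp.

price = 43.7044
boundary = - - - 64.1818 52.1271 64.1818 79.0242 97.2990
tree:
43.7044
55.5629 30.1091
68.5574 40.7374 17.8389
81.9282 53.4098 26.1530 8.1867
93.9829 67.5228 37.2430 13.3003 2.2239
103.7734 81.9282 51.1436 21.1749 4.1245 0.0000
111.7251 93.9829 67.0858 32.7949 7.6492 0.0000 0.0000
118.1833 103.7734 81.9282 48.8110 14.1863 0.0000 0.0000 0.0000
123.4285 111.7251 93.9829 67.0858 26.3100 0.0000 0.0000 0.0000 0.0000

Δt=0.22662, u=1.23126, d=0.81218, q=0.45847, disc=e^(-rΔt)=0.99570
k=8 terminal: V=max(K-S,0) → 123.4285 111.7251 93.9829 67.0858 26.3100 0.0000 0.0000 0.0000 0.0000
k=7: j=0 S=27.9267 intr=118.1833 cont=117.5555 V=118.1833[EX]; j=1 S=42.3366 intr=103.7734 cont=103.1457 V=103.7734[EX]; j=2 S=64.1818 intr=81.9282 cont=81.3004 V=81.9282[EX]; j=3 S=97.2990 intr=48.8110 cont=48.1832 V=48.8110[EX]; j=4 S=147.5044 intr=0.0000 cont=14.1863 V=14.1863[hold]; j=5 S=223.6153 intr=0.0000 cont=0.0000 V=0.0000[hold]; j=6 S=338.9987 intr=0.0000 cont=0.0000 V=0.0000[hold]; j=7 S=513.9187 intr=0.0000 cont=0.0000 V=0.0000[hold]  S*(7)=97.2990
k=6: j=0 S=34.3849 intr=111.7251 cont=111.0973 V=111.7251[EX]; j=1 S=52.1271 intr=93.9829 cont=93.3551 V=93.9829[EX]; j=2 S=79.0242 intr=67.0858 cont=66.4580 V=67.0858[EX]; j=3 S=119.8000 intr=26.3100 cont=32.7949 V=32.7949[hold]; j=4 S=181.6157 intr=0.0000 cont=7.6492 V=7.6492[hold]; j=5 S=275.3276 intr=0.0000 cont=0.0000 V=0.0000[hold]; j=6 S=417.3940 intr=0.0000 cont=0.0000 V=0.0000[hold]  S*(6)=79.0242
k=5: j=0 S=42.3366 intr=103.7734 cont=103.1457 V=103.7734[EX]; j=1 S=64.1818 intr=81.9282 cont=81.3004 V=81.9282[EX]; j=2 S=97.2990 intr=48.8110 cont=51.1436 V=51.1436[hold]; j=3 S=147.5044 intr=0.0000 cont=21.1749 V=21.1749[hold]; j=4 S=223.6153 intr=0.0000 cont=4.1245 V=4.1245[hold]; j=5 S=338.9987 intr=0.0000 cont=0.0000 V=0.0000[hold]  S*(5)=64.1818
k=4: j=0 S=52.1271 intr=93.9829 cont=93.3551 V=93.9829[EX]; j=1 S=79.0242 intr=67.0858 cont=67.5228 V=67.5228[hold]; j=2 S=119.8000 intr=26.3100 cont=37.2430 V=37.2430[hold]; j=3 S=181.6157 intr=0.0000 cont=13.3003 V=13.3003[hold]; j=4 S=275.3276 intr=0.0000 cont=2.2239 V=2.2239[hold]  S*(4)=52.1271
k=3: j=0 S=64.1818 intr=81.9282 cont=81.4999 V=81.9282[EX]; j=1 S=97.2990 intr=48.8110 cont=53.4098 V=53.4098[hold]; j=2 S=147.5044 intr=0.0000 cont=26.1530 V=26.1530[hold]; j=3 S=223.6153 intr=0.0000 cont=8.1867 V=8.1867[hold]  S*(3)=64.1818
k=2: j=0 S=79.0242 intr=67.0858 cont=68.5574 V=68.5574[hold]; j=1 S=119.8000 intr=26.3100 cont=40.7374 V=40.7374[hold]; j=2 S=181.6157 intr=0.0000 cont=17.8389 V=17.8389[hold]  S*(2)=-
k=1: j=0 S=97.2990 intr=48.8110 cont=55.5629 V=55.5629[hold]; j=1 S=147.5044 intr=0.0000 cont=30.1091 V=30.1091[hold]  S*(1)=-
k=0: j=0 S=119.8000 intr=26.3100 cont=43.7044 V=43.7044[hold]  S*(0)=-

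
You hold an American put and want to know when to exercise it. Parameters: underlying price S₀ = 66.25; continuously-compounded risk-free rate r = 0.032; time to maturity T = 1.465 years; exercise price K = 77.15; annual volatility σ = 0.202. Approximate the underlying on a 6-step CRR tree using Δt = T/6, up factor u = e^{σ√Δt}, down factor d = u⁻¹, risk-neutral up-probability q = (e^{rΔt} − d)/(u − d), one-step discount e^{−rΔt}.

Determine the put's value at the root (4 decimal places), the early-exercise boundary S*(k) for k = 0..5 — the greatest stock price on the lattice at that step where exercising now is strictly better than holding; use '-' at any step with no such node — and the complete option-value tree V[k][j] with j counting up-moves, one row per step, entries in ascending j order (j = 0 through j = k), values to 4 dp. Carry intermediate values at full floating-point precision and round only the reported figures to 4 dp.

price = 12.1364
boundary = - 59.9566 54.2610 59.9566 54.2610 59.9566
tree:
12.1364
17.1934 7.5457
22.8890 11.6421 3.7921
28.0435 17.1934 6.5769 1.2200
32.7084 22.8890 10.9665 2.5315 0.0000
36.9301 28.0435 17.1934 5.2530 0.0000 0.0000
40.7508 32.7084 22.8890 10.9000 0.0000 0.0000 0.0000

params: Δt=0.24417 u=1.10497 d=0.90501 q=0.51429 e^(-rΔt)=0.99222
t_6 payoffs: 40.7508 32.7084 22.8890 10.9000 0.0000 0.0000 0.0000
t_5: node(5,0) S=40.2199 payoff=36.9301 vs cont=36.3296 → 36.9301 [stop]  node(5,1) S=49.1065 payoff=28.0435 vs cont=27.4431 → 28.0435 [stop]  node(5,2) S=59.9566 payoff=17.1934 vs cont=16.5930 → 17.1934 [stop]  node(5,3) S=73.2040 payoff=3.9460 vs cont=5.2530 → 5.2530 [wait]  node(5,4) S=89.3784 payoff=0.0000 vs cont=0.0000 → 0.0000 [wait]  node(5,5) S=109.1266 payoff=0.0000 vs cont=0.0000 → 0.0000 [wait]  ⇒ S*(5)=59.9566
t_4: node(4,0) S=44.4416 payoff=32.7084 vs cont=32.1079 → 32.7084 [stop]  node(4,1) S=54.2610 payoff=22.8890 vs cont=22.2885 → 22.8890 [stop]  node(4,2) S=66.2500 payoff=10.9000 vs cont=10.9665 → 10.9665 [wait]  node(4,3) S=80.8880 payoff=0.0000 vs cont=2.5315 → 2.5315 [wait]  node(4,4) S=98.7602 payoff=0.0000 vs cont=0.0000 → 0.0000 [wait]  ⇒ S*(4)=54.2610
t_3: node(3,0) S=49.1065 payoff=28.0435 vs cont=27.4431 → 28.0435 [stop]  node(3,1) S=59.9566 payoff=17.1934 vs cont=16.6269 → 17.1934 [stop]  node(3,2) S=73.2040 payoff=3.9460 vs cont=6.5769 → 6.5769 [wait]  node(3,3) S=89.3784 payoff=0.0000 vs cont=1.2200 → 1.2200 [wait]  ⇒ S*(3)=59.9566
t_2: node(2,0) S=54.2610 payoff=22.8890 vs cont=22.2885 → 22.8890 [stop]  node(2,1) S=66.2500 payoff=10.9000 vs cont=11.6421 → 11.6421 [wait]  node(2,2) S=80.8880 payoff=0.0000 vs cont=3.7921 → 3.7921 [wait]  ⇒ S*(2)=54.2610
t_1: node(1,0) S=59.9566 payoff=17.1934 vs cont=16.9716 → 17.1934 [stop]  node(1,1) S=73.2040 payoff=3.9460 vs cont=7.5457 → 7.5457 [wait]  ⇒ S*(1)=59.9566
t_0: node(0,0) S=66.2500 payoff=10.9000 vs cont=12.1364 → 12.1364 [wait]  ⇒ S*(0)=-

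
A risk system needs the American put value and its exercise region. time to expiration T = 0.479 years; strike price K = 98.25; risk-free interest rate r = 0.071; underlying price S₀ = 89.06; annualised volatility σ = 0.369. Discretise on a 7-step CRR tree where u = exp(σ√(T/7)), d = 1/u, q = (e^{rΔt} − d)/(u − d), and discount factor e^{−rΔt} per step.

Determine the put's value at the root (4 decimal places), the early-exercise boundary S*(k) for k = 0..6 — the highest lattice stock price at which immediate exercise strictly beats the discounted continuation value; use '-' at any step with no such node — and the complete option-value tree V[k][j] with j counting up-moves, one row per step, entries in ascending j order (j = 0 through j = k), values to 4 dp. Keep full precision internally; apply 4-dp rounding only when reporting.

price = 13.0684
boundary = - - 73.4245 66.6684 73.4245 80.8652 89.0600
tree:
13.0684
18.3617 7.9249
24.8255 12.1041 3.8406
31.5816 17.7749 6.5753 1.1550
37.7160 24.8255 10.9273 2.3060 0.0202
43.2859 31.5816 17.3848 4.6037 0.0406 0.0000
48.3434 37.7160 24.8255 9.1900 0.0818 0.0000 0.0000
52.9355 43.2859 31.5816 17.3848 0.1648 0.0000 0.0000 0.0000

Δt=0.06843, u=1.10134, d=0.90799, q=0.50108, disc=e^(-rΔt)=0.99515
k=7 terminal: V=max(K-S,0) → 52.9355 43.2859 31.5816 17.3848 0.1648 0.0000 0.0000 0.0000
k=6: j=0 S=49.9066 intr=48.3434 cont=47.8672 V=48.3434[EX]; j=1 S=60.5340 intr=37.7160 cont=37.2398 V=37.7160[EX]; j=2 S=73.4245 intr=24.8255 cont=24.3493 V=24.8255[EX]; j=3 S=89.0600 intr=9.1900 cont=8.7138 V=9.1900[EX]; j=4 S=108.0250 intr=0.0000 cont=0.0818 V=0.0818[hold]; j=5 S=131.0285 intr=0.0000 cont=0.0000 V=0.0000[hold]; j=6 S=158.9306 intr=0.0000 cont=0.0000 V=0.0000[hold]  S*(6)=89.0600
k=5: j=0 S=54.9641 intr=43.2859 cont=42.8098 V=43.2859[EX]; j=1 S=66.6684 intr=31.5816 cont=31.1054 V=31.5816[EX]; j=2 S=80.8652 intr=17.3848 cont=16.9086 V=17.3848[EX]; j=3 S=98.0852 intr=0.1648 cont=4.6037 V=4.6037[hold]; j=4 S=118.9721 intr=0.0000 cont=0.0406 V=0.0406[hold]; j=5 S=144.3067 intr=0.0000 cont=0.0000 V=0.0000[hold]  S*(5)=80.8652
k=4: j=0 S=60.5340 intr=37.7160 cont=37.2398 V=37.7160[EX]; j=1 S=73.4245 intr=24.8255 cont=24.3493 V=24.8255[EX]; j=2 S=89.0600 intr=9.1900 cont=10.9273 V=10.9273[hold]; j=3 S=108.0250 intr=0.0000 cont=2.3060 V=2.3060[hold]; j=4 S=131.0285 intr=0.0000 cont=0.0202 V=0.0202[hold]  S*(4)=73.4245
k=3: j=0 S=66.6684 intr=31.5816 cont=31.1054 V=31.5816[EX]; j=1 S=80.8652 intr=17.3848 cont=17.7749 V=17.7749[hold]; j=2 S=98.0852 intr=0.1648 cont=6.5753 V=6.5753[hold]; j=3 S=118.9721 intr=0.0000 cont=1.1550 V=1.1550[hold]  S*(3)=66.6684
k=2: j=0 S=73.4245 intr=24.8255 cont=24.5438 V=24.8255[EX]; j=1 S=89.0600 intr=9.1900 cont=12.1041 V=12.1041[hold]; j=2 S=108.0250 intr=0.0000 cont=3.8406 V=3.8406[hold]  S*(2)=73.4245
k=1: j=0 S=80.8652 intr=17.3848 cont=18.3617 V=18.3617[hold]; j=1 S=98.0852 intr=0.1648 cont=7.9249 V=7.9249[hold]  S*(1)=-
k=0: j=0 S=89.0600 intr=9.1900 cont=13.0684 V=13.0684[hold]  S*(0)=-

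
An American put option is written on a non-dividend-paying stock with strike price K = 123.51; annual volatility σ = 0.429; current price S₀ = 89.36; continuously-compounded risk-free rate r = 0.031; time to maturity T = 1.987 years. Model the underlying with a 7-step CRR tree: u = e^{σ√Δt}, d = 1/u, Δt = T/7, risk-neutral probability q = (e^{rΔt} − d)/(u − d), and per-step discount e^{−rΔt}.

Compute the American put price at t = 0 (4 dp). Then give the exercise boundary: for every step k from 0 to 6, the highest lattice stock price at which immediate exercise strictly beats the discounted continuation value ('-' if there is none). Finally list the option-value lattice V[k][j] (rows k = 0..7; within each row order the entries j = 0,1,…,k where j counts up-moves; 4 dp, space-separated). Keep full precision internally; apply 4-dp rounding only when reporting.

params: Δt=0.28386 u=1.25679 d=0.79568 q=0.46227 e^(-rΔt)=0.99124
t_7 payoffs: 105.4675 95.0114 78.4956 52.4084 11.2029 0.0000 0.0000 0.0000
t_6: node(6,0) S=22.6756 payoff=100.8344 vs cont=99.7523 → 100.8344 [stop]  node(6,1) S=35.8169 payoff=87.6931 vs cont=86.6111 → 87.6931 [stop]  node(6,2) S=56.5738 payoff=66.9362 vs cont=65.8541 → 66.9362 [stop]  node(6,3) S=89.3600 payoff=34.1500 vs cont=33.0679 → 34.1500 [stop]  node(6,4) S=141.1468 payoff=0.0000 vs cont=5.9713 → 5.9713 [wait]  node(6,5) S=222.9456 payoff=0.0000 vs cont=0.0000 → 0.0000 [wait]  node(6,6) S=352.1493 payoff=0.0000 vs cont=0.0000 → 0.0000 [wait]  ⇒ S*(6)=89.3600
t_5: node(5,0) S=28.4986 payoff=95.0114 vs cont=93.9293 → 95.0114 [stop]  node(5,1) S=45.0144 payoff=78.4956 vs cont=77.4135 → 78.4956 [stop]  node(5,2) S=71.1016 payoff=52.4084 vs cont=51.3264 → 52.4084 [stop]  node(5,3) S=112.3071 payoff=11.2029 vs cont=20.9387 → 20.9387 [wait]  node(5,4) S=177.3924 payoff=0.0000 vs cont=3.1828 → 3.1828 [wait]  node(5,5) S=280.1966 payoff=0.0000 vs cont=0.0000 → 0.0000 [wait]  ⇒ S*(5)=71.1016
t_4: node(4,0) S=35.8169 payoff=87.6931 vs cont=86.6111 → 87.6931 [stop]  node(4,1) S=56.5738 payoff=66.9362 vs cont=65.8541 → 66.9362 [stop]  node(4,2) S=89.3600 payoff=34.1500 vs cont=37.5291 → 37.5291 [wait]  node(4,3) S=141.1468 payoff=0.0000 vs cont=12.6191 → 12.6191 [wait]  node(4,4) S=222.9456 payoff=0.0000 vs cont=1.6965 → 1.6965 [wait]  ⇒ S*(4)=56.5738
t_3: node(3,0) S=45.0144 payoff=78.4956 vs cont=77.4135 → 78.4956 [stop]  node(3,1) S=71.1016 payoff=52.4084 vs cont=52.8747 → 52.8747 [wait]  node(3,2) S=112.3071 payoff=11.2029 vs cont=25.7859 → 25.7859 [wait]  node(3,3) S=177.3924 payoff=0.0000 vs cont=7.5035 → 7.5035 [wait]  ⇒ S*(3)=45.0144
t_2: node(2,0) S=56.5738 payoff=66.9362 vs cont=66.0678 → 66.9362 [stop]  node(2,1) S=89.3600 payoff=34.1500 vs cont=39.9988 → 39.9988 [wait]  node(2,2) S=141.1468 payoff=0.0000 vs cont=17.1826 → 17.1826 [wait]  ⇒ S*(2)=56.5738
t_1: node(1,0) S=71.1016 payoff=52.4084 vs cont=54.0064 → 54.0064 [wait]  node(1,1) S=112.3071 payoff=11.2029 vs cont=29.1934 → 29.1934 [wait]  ⇒ S*(1)=-
t_0: node(0,0) S=89.3600 payoff=34.1500 vs cont=42.1633 → 42.1633 [wait]  ⇒ S*(0)=-

price = 42.1633
boundary = - - 56.5738 45.0144 56.5738 71.1016 89.3600
tree:
42.1633
54.0064 29.1934
66.9362 39.9988 17.1826
78.4956 52.8747 25.7859 7.5035
87.6931 66.9362 37.5291 12.6191 1.6965
95.0114 78.4956 52.4084 20.9387 3.1828 0.0000
100.8344 87.6931 66.9362 34.1500 5.9713 0.0000 0.0000
105.4675 95.0114 78.4956 52.4084 11.2029 0.0000 0.0000 0.0000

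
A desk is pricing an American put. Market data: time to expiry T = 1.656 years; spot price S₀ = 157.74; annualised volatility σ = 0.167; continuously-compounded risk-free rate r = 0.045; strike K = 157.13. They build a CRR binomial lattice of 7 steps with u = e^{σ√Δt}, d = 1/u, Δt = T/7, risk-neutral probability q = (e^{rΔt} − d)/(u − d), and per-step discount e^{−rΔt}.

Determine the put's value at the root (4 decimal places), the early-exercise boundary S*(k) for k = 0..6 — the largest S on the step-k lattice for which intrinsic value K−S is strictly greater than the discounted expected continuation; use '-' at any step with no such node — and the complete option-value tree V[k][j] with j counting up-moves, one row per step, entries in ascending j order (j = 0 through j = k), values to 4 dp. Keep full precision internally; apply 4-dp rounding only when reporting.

price = 9.3459
boundary = - - 134.0878 123.6270 134.0878 123.6270 134.0878
tree:
9.3459
14.9330 4.8745
23.0422 8.4700 1.9746
33.5030 14.2542 3.8172 0.4782
43.1478 23.0422 7.2123 1.0635 0.0000
52.0401 33.5030 13.2002 2.3650 0.0000 0.0000
60.2387 43.1478 23.0422 5.2594 0.0000 0.0000 0.0000
67.7977 52.0401 33.5030 11.6961 0.0000 0.0000 0.0000 0.0000

Δt=0.23657  u=1.08462  d=0.92198  q=0.54551  discount=0.98941
step 7 (expiry): payoffs max(K−S,0) = 67.7977 52.0401 33.5030 11.6961 0.0000 0.0000 0.0000 0.0000
step 6: (k=6,j=0): S=96.8913, (K−S)⁺=60.2387, hold=58.5749 ⇒ V=60.2387 exercise | (k=6,j=1): S=113.9822, (K−S)⁺=43.1478, hold=41.4839 ⇒ V=43.1478 exercise | (k=6,j=2): S=134.0878, (K−S)⁺=23.0422, hold=21.3783 ⇒ V=23.0422 exercise | (k=6,j=3): S=157.7400, (K−S)⁺=0.0000, hold=5.2594 ⇒ V=5.2594 continue | (k=6,j=4): S=185.5642, (K−S)⁺=0.0000, hold=0.0000 ⇒ V=0.0000 continue | (k=6,j=5): S=218.2965, (K−S)⁺=0.0000, hold=0.0000 ⇒ V=0.0000 continue | (k=6,j=6): S=256.8024, (K−S)⁺=0.0000, hold=0.0000 ⇒ V=0.0000 continue  boundary S*=134.0878
step 5: (k=5,j=0): S=105.0899, (K−S)⁺=52.0401, hold=50.3763 ⇒ V=52.0401 exercise | (k=5,j=1): S=123.6270, (K−S)⁺=33.5030, hold=31.8391 ⇒ V=33.5030 exercise | (k=5,j=2): S=145.4339, (K−S)⁺=11.6961, hold=13.2002 ⇒ V=13.2002 continue | (k=5,j=3): S=171.0874, (K−S)⁺=0.0000, hold=2.3650 ⇒ V=2.3650 continue | (k=5,j=4): S=201.2660, (K−S)⁺=0.0000, hold=0.0000 ⇒ V=0.0000 continue | (k=5,j=5): S=236.7679, (K−S)⁺=0.0000, hold=0.0000 ⇒ V=0.0000 continue  boundary S*=123.6270
step 4: (k=4,j=0): S=113.9822, (K−S)⁺=43.1478, hold=41.4839 ⇒ V=43.1478 exercise | (k=4,j=1): S=134.0878, (K−S)⁺=23.0422, hold=22.1901 ⇒ V=23.0422 exercise | (k=4,j=2): S=157.7400, (K−S)⁺=0.0000, hold=7.2123 ⇒ V=7.2123 continue | (k=4,j=3): S=185.5642, (K−S)⁺=0.0000, hold=1.0635 ⇒ V=1.0635 continue | (k=4,j=4): S=218.2965, (K−S)⁺=0.0000, hold=0.0000 ⇒ V=0.0000 continue  boundary S*=134.0878
step 3: (k=3,j=0): S=123.6270, (K−S)⁺=33.5030, hold=31.8391 ⇒ V=33.5030 exercise | (k=3,j=1): S=145.4339, (K−S)⁺=11.6961, hold=14.2542 ⇒ V=14.2542 continue | (k=3,j=2): S=171.0874, (K−S)⁺=0.0000, hold=3.8172 ⇒ V=3.8172 continue | (k=3,j=3): S=201.2660, (K−S)⁺=0.0000, hold=0.4782 ⇒ V=0.4782 continue  boundary S*=123.6270
step 2: (k=2,j=0): S=134.0878, (K−S)⁺=23.0422, hold=22.7590 ⇒ V=23.0422 exercise | (k=2,j=1): S=157.7400, (K−S)⁺=0.0000, hold=8.4700 ⇒ V=8.4700 continue | (k=2,j=2): S=185.5642, (K−S)⁺=0.0000, hold=1.9746 ⇒ V=1.9746 continue  boundary S*=134.0878
step 1: (k=1,j=0): S=145.4339, (K−S)⁺=11.6961, hold=14.9330 ⇒ V=14.9330 continue | (k=1,j=1): S=171.0874, (K−S)⁺=0.0000, hold=4.8745 ⇒ V=4.8745 continue  boundary S*=-
step 0: (k=0,j=0): S=157.7400, (K−S)⁺=0.0000, hold=9.3459 ⇒ V=9.3459 continue  boundary S*=-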